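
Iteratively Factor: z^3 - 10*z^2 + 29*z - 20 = (z - 5)*(z^2 - 5*z + 4) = (z - 5)*(z - 4)*(z - 1)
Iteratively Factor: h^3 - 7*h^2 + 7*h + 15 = (h - 5)*(h^2 - 2*h - 3) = (h - 5)*(h - 3)*(h + 1)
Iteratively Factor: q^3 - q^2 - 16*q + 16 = (q + 4)*(q^2 - 5*q + 4) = (q - 4)*(q + 4)*(q - 1)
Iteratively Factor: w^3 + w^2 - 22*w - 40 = (w + 4)*(w^2 - 3*w - 10) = (w + 2)*(w + 4)*(w - 5)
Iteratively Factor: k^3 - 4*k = (k + 2)*(k^2 - 2*k) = (k - 2)*(k + 2)*(k)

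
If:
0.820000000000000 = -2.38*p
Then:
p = -0.34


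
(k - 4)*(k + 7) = k^2 + 3*k - 28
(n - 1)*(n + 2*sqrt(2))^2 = n^3 - n^2 + 4*sqrt(2)*n^2 - 4*sqrt(2)*n + 8*n - 8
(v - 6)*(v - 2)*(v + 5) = v^3 - 3*v^2 - 28*v + 60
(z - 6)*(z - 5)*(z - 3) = z^3 - 14*z^2 + 63*z - 90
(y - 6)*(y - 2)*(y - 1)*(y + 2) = y^4 - 7*y^3 + 2*y^2 + 28*y - 24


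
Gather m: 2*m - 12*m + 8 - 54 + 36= -10*m - 10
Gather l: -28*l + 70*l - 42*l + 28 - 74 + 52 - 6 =0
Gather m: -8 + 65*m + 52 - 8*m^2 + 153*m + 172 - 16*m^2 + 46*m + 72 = -24*m^2 + 264*m + 288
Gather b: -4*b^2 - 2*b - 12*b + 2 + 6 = -4*b^2 - 14*b + 8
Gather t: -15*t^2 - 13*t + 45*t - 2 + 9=-15*t^2 + 32*t + 7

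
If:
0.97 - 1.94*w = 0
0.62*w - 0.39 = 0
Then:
No Solution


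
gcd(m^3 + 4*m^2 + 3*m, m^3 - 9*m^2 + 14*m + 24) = m + 1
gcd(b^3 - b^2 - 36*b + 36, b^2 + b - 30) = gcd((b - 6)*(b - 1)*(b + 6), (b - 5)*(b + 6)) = b + 6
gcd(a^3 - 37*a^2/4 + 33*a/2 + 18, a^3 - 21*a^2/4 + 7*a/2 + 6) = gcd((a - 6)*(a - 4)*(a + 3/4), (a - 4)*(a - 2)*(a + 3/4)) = a^2 - 13*a/4 - 3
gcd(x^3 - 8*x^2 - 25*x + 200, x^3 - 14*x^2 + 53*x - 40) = x^2 - 13*x + 40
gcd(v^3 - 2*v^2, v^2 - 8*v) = v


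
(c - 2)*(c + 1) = c^2 - c - 2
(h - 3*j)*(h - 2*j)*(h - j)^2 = h^4 - 7*h^3*j + 17*h^2*j^2 - 17*h*j^3 + 6*j^4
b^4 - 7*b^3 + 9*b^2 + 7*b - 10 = (b - 5)*(b - 2)*(b - 1)*(b + 1)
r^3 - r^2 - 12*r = r*(r - 4)*(r + 3)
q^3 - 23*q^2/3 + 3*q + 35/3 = (q - 7)*(q - 5/3)*(q + 1)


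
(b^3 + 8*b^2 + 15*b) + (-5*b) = b^3 + 8*b^2 + 10*b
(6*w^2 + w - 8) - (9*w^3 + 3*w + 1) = -9*w^3 + 6*w^2 - 2*w - 9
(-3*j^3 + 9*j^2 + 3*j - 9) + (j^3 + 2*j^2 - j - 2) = -2*j^3 + 11*j^2 + 2*j - 11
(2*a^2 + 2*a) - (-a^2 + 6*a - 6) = 3*a^2 - 4*a + 6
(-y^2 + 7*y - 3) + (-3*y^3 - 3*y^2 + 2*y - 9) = -3*y^3 - 4*y^2 + 9*y - 12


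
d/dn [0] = 0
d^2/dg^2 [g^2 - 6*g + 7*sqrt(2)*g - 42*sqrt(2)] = 2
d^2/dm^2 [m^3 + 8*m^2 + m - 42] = 6*m + 16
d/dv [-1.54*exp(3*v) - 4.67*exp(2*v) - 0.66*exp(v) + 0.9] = (-4.62*exp(2*v) - 9.34*exp(v) - 0.66)*exp(v)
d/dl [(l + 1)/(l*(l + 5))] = (-l^2 - 2*l - 5)/(l^2*(l^2 + 10*l + 25))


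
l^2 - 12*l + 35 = (l - 7)*(l - 5)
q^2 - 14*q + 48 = (q - 8)*(q - 6)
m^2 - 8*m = m*(m - 8)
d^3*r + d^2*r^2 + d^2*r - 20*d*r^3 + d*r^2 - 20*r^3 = (d - 4*r)*(d + 5*r)*(d*r + r)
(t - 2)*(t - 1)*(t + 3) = t^3 - 7*t + 6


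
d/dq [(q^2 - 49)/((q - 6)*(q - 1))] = (-7*q^2 + 110*q - 343)/(q^4 - 14*q^3 + 61*q^2 - 84*q + 36)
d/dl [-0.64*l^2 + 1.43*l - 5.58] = 1.43 - 1.28*l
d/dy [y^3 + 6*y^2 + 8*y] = 3*y^2 + 12*y + 8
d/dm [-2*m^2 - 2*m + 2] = -4*m - 2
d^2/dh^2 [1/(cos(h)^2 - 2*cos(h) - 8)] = (8*sin(h)^4 - 76*sin(h)^2 - 17*cos(h) - 3*cos(3*h) + 20)/(2*(sin(h)^2 + 2*cos(h) + 7)^3)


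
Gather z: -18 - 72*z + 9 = -72*z - 9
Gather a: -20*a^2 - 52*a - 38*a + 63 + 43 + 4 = -20*a^2 - 90*a + 110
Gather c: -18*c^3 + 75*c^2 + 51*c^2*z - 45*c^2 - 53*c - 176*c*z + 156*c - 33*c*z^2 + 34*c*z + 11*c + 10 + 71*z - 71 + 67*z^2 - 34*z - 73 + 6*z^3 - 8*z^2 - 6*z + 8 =-18*c^3 + c^2*(51*z + 30) + c*(-33*z^2 - 142*z + 114) + 6*z^3 + 59*z^2 + 31*z - 126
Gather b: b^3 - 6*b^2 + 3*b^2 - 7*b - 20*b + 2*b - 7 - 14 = b^3 - 3*b^2 - 25*b - 21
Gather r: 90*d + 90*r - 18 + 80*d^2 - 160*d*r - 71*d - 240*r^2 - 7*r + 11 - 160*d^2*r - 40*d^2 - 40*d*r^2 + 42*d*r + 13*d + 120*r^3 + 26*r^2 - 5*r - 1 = 40*d^2 + 32*d + 120*r^3 + r^2*(-40*d - 214) + r*(-160*d^2 - 118*d + 78) - 8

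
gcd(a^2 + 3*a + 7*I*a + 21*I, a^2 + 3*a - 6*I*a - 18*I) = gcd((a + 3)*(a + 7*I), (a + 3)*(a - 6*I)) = a + 3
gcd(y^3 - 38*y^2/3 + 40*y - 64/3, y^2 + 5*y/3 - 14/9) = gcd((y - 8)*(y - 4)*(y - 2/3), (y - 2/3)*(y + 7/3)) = y - 2/3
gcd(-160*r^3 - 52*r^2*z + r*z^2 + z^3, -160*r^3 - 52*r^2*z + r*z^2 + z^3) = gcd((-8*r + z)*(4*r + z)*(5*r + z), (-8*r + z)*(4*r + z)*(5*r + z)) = -160*r^3 - 52*r^2*z + r*z^2 + z^3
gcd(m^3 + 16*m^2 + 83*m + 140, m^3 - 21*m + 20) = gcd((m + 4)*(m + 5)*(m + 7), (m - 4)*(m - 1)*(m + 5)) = m + 5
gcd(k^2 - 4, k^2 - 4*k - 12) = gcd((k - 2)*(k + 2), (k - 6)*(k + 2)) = k + 2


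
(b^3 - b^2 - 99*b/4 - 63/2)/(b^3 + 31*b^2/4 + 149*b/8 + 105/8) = 2*(2*b^2 - 9*b - 18)/(4*b^2 + 17*b + 15)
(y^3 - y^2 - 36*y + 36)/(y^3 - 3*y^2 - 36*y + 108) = (y - 1)/(y - 3)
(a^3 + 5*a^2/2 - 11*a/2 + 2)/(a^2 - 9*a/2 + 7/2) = (2*a^2 + 7*a - 4)/(2*a - 7)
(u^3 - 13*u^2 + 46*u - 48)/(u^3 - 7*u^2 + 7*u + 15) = (u^2 - 10*u + 16)/(u^2 - 4*u - 5)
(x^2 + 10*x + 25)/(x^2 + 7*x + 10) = (x + 5)/(x + 2)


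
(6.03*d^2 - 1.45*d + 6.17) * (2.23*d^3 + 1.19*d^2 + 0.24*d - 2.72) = 13.4469*d^5 + 3.9422*d^4 + 13.4808*d^3 - 9.4073*d^2 + 5.4248*d - 16.7824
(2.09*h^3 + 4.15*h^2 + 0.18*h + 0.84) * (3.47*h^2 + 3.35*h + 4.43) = 7.2523*h^5 + 21.402*h^4 + 23.7858*h^3 + 21.9023*h^2 + 3.6114*h + 3.7212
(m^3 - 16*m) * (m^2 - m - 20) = m^5 - m^4 - 36*m^3 + 16*m^2 + 320*m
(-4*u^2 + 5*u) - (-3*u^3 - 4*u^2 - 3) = 3*u^3 + 5*u + 3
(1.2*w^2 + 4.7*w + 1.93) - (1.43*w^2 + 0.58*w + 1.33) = -0.23*w^2 + 4.12*w + 0.6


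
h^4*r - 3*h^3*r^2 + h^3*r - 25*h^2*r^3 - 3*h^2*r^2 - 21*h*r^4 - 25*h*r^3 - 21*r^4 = (h - 7*r)*(h + r)*(h + 3*r)*(h*r + r)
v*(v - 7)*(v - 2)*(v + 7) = v^4 - 2*v^3 - 49*v^2 + 98*v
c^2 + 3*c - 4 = (c - 1)*(c + 4)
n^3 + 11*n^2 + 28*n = n*(n + 4)*(n + 7)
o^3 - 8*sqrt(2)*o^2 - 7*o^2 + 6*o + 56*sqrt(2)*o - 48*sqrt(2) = (o - 6)*(o - 1)*(o - 8*sqrt(2))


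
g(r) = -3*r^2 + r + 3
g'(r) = 1 - 6*r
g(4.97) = -66.13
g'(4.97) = -28.82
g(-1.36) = -3.91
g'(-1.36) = 9.16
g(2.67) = -15.72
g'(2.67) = -15.02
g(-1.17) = -2.28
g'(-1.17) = 8.02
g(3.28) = -26.00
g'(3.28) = -18.68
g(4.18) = -45.24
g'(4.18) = -24.08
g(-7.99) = -196.51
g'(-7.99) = 48.94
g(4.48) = -52.73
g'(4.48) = -25.88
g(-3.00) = -27.00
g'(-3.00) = 19.00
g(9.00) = -231.00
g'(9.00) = -53.00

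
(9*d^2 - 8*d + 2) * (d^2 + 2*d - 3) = 9*d^4 + 10*d^3 - 41*d^2 + 28*d - 6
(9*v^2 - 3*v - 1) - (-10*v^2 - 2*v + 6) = 19*v^2 - v - 7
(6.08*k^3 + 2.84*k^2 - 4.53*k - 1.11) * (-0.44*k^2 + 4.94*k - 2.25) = -2.6752*k^5 + 28.7856*k^4 + 2.3428*k^3 - 28.2798*k^2 + 4.7091*k + 2.4975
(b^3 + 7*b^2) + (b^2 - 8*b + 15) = b^3 + 8*b^2 - 8*b + 15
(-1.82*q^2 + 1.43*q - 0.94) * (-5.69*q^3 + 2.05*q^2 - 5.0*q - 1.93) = 10.3558*q^5 - 11.8677*q^4 + 17.3801*q^3 - 5.5644*q^2 + 1.9401*q + 1.8142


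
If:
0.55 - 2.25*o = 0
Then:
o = 0.24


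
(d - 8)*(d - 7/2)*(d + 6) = d^3 - 11*d^2/2 - 41*d + 168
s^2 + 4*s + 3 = (s + 1)*(s + 3)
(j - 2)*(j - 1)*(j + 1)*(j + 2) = j^4 - 5*j^2 + 4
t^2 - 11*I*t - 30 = (t - 6*I)*(t - 5*I)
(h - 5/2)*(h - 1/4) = h^2 - 11*h/4 + 5/8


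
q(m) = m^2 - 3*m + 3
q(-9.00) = 111.00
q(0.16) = 2.55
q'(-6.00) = -15.00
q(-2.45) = 16.35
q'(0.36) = -2.28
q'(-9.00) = -21.00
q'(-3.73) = -10.46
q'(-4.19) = -11.38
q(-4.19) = 33.13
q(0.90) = 1.11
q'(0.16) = -2.68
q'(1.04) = -0.92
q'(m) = 2*m - 3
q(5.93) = 20.37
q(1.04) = 0.96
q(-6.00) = 57.00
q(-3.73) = 28.10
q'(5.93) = 8.86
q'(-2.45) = -7.90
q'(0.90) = -1.20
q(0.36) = 2.05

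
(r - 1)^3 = r^3 - 3*r^2 + 3*r - 1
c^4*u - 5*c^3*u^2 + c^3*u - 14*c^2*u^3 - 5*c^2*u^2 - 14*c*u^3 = c*(c - 7*u)*(c + 2*u)*(c*u + u)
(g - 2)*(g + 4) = g^2 + 2*g - 8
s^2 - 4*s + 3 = (s - 3)*(s - 1)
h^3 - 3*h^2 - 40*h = h*(h - 8)*(h + 5)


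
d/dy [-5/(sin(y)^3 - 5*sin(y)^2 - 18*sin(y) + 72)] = 5*(3*sin(y)^2 - 10*sin(y) - 18)*cos(y)/(sin(y)^3 - 5*sin(y)^2 - 18*sin(y) + 72)^2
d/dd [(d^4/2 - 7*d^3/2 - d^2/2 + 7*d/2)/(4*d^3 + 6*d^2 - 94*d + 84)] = (d^4 + 5*d^3 - 71*d^2 + 252*d + 147)/(2*(4*d^4 + 20*d^3 - 143*d^2 - 420*d + 1764))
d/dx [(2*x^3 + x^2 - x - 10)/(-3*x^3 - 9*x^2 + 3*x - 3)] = (-5*x^4 + 2*x^3 - 38*x^2 - 62*x + 11)/(3*(x^6 + 6*x^5 + 7*x^4 - 4*x^3 + 7*x^2 - 2*x + 1))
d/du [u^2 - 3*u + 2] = 2*u - 3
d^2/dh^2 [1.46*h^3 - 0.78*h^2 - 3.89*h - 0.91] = 8.76*h - 1.56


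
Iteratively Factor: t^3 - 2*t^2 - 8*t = (t)*(t^2 - 2*t - 8) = t*(t + 2)*(t - 4)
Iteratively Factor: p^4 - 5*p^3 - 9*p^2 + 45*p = (p - 3)*(p^3 - 2*p^2 - 15*p) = (p - 3)*(p + 3)*(p^2 - 5*p) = p*(p - 3)*(p + 3)*(p - 5)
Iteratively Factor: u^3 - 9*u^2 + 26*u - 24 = (u - 2)*(u^2 - 7*u + 12) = (u - 4)*(u - 2)*(u - 3)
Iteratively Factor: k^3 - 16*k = (k)*(k^2 - 16) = k*(k - 4)*(k + 4)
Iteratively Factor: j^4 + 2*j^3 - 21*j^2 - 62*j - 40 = (j + 4)*(j^3 - 2*j^2 - 13*j - 10) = (j - 5)*(j + 4)*(j^2 + 3*j + 2) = (j - 5)*(j + 1)*(j + 4)*(j + 2)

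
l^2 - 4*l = l*(l - 4)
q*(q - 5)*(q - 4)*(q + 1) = q^4 - 8*q^3 + 11*q^2 + 20*q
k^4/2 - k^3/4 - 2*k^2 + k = k*(k/2 + 1)*(k - 2)*(k - 1/2)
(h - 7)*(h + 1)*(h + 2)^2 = h^4 - 2*h^3 - 27*h^2 - 52*h - 28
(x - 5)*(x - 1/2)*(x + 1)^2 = x^4 - 7*x^3/2 - 15*x^2/2 - x/2 + 5/2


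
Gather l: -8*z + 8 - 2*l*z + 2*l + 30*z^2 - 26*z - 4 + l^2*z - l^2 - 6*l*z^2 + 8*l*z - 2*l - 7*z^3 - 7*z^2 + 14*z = l^2*(z - 1) + l*(-6*z^2 + 6*z) - 7*z^3 + 23*z^2 - 20*z + 4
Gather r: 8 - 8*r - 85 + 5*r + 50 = -3*r - 27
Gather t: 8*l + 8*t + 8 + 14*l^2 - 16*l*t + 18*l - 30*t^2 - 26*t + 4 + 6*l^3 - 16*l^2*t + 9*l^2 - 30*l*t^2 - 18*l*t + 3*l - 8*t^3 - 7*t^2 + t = 6*l^3 + 23*l^2 + 29*l - 8*t^3 + t^2*(-30*l - 37) + t*(-16*l^2 - 34*l - 17) + 12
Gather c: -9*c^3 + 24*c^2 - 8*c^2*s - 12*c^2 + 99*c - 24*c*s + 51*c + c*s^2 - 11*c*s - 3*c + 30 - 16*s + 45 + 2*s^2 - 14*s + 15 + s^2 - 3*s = -9*c^3 + c^2*(12 - 8*s) + c*(s^2 - 35*s + 147) + 3*s^2 - 33*s + 90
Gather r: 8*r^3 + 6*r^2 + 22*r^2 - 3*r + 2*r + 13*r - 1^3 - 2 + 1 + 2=8*r^3 + 28*r^2 + 12*r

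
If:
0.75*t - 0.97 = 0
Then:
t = 1.29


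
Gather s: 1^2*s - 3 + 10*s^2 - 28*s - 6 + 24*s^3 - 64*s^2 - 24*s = 24*s^3 - 54*s^2 - 51*s - 9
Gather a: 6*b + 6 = 6*b + 6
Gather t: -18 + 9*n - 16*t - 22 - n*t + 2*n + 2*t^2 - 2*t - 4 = 11*n + 2*t^2 + t*(-n - 18) - 44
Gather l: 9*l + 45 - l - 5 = 8*l + 40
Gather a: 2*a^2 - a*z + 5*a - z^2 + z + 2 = 2*a^2 + a*(5 - z) - z^2 + z + 2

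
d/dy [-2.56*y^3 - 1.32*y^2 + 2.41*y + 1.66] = -7.68*y^2 - 2.64*y + 2.41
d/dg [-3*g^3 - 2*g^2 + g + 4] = -9*g^2 - 4*g + 1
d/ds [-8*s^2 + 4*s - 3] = 4 - 16*s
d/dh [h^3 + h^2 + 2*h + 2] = 3*h^2 + 2*h + 2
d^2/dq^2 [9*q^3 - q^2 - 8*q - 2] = 54*q - 2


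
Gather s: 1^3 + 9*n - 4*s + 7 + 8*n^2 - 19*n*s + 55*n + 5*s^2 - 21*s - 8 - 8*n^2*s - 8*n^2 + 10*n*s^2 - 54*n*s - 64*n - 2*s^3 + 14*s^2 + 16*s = -2*s^3 + s^2*(10*n + 19) + s*(-8*n^2 - 73*n - 9)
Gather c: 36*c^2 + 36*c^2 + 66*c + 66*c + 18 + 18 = 72*c^2 + 132*c + 36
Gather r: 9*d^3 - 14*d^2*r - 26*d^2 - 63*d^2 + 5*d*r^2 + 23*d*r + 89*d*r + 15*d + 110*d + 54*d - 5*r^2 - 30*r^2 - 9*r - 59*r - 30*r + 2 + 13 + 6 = 9*d^3 - 89*d^2 + 179*d + r^2*(5*d - 35) + r*(-14*d^2 + 112*d - 98) + 21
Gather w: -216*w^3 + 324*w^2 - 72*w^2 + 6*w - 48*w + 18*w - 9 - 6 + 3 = -216*w^3 + 252*w^2 - 24*w - 12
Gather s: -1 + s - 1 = s - 2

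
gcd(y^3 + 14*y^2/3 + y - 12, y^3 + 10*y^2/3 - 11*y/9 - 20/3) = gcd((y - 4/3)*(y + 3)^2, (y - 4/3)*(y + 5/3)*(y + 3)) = y^2 + 5*y/3 - 4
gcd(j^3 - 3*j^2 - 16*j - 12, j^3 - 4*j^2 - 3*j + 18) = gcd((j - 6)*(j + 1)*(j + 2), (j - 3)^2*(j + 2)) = j + 2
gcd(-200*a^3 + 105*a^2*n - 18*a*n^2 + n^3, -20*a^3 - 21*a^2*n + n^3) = 5*a - n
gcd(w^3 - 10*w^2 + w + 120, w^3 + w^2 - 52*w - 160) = w - 8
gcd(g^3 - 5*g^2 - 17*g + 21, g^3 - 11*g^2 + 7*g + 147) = g^2 - 4*g - 21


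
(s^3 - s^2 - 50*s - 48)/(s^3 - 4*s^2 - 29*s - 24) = (s + 6)/(s + 3)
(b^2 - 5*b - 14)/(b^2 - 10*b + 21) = (b + 2)/(b - 3)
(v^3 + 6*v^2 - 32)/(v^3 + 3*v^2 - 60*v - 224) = (v^2 + 2*v - 8)/(v^2 - v - 56)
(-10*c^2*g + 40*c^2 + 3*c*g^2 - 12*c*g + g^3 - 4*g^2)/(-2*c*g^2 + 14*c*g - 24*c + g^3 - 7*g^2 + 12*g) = (5*c + g)/(g - 3)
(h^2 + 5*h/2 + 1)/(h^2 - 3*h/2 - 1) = (h + 2)/(h - 2)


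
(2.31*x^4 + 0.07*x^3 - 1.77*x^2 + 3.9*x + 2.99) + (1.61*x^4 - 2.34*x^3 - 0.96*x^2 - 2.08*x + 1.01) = 3.92*x^4 - 2.27*x^3 - 2.73*x^2 + 1.82*x + 4.0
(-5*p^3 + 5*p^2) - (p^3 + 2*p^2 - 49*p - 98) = -6*p^3 + 3*p^2 + 49*p + 98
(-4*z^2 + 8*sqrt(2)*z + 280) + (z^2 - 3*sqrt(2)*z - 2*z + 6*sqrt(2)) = -3*z^2 - 2*z + 5*sqrt(2)*z + 6*sqrt(2) + 280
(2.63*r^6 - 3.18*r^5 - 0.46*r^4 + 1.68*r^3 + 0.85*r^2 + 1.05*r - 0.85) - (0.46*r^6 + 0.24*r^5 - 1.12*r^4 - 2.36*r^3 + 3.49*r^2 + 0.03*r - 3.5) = 2.17*r^6 - 3.42*r^5 + 0.66*r^4 + 4.04*r^3 - 2.64*r^2 + 1.02*r + 2.65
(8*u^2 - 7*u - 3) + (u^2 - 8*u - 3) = 9*u^2 - 15*u - 6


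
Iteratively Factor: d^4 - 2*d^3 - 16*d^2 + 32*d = (d)*(d^3 - 2*d^2 - 16*d + 32) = d*(d + 4)*(d^2 - 6*d + 8) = d*(d - 4)*(d + 4)*(d - 2)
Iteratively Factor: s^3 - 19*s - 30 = (s + 3)*(s^2 - 3*s - 10) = (s - 5)*(s + 3)*(s + 2)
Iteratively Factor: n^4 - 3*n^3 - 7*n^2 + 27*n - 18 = (n - 3)*(n^3 - 7*n + 6) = (n - 3)*(n - 1)*(n^2 + n - 6) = (n - 3)*(n - 2)*(n - 1)*(n + 3)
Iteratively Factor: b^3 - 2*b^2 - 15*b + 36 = (b - 3)*(b^2 + b - 12) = (b - 3)^2*(b + 4)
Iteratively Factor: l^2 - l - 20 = (l + 4)*(l - 5)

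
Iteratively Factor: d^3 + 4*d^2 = (d)*(d^2 + 4*d) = d*(d + 4)*(d)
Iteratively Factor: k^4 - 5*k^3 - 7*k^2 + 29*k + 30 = (k + 1)*(k^3 - 6*k^2 - k + 30) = (k - 5)*(k + 1)*(k^2 - k - 6) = (k - 5)*(k + 1)*(k + 2)*(k - 3)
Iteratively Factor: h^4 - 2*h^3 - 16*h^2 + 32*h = (h - 4)*(h^3 + 2*h^2 - 8*h) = (h - 4)*(h + 4)*(h^2 - 2*h) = (h - 4)*(h - 2)*(h + 4)*(h)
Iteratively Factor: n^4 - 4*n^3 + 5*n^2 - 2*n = (n)*(n^3 - 4*n^2 + 5*n - 2) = n*(n - 2)*(n^2 - 2*n + 1) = n*(n - 2)*(n - 1)*(n - 1)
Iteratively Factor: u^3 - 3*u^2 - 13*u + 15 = (u - 1)*(u^2 - 2*u - 15) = (u - 1)*(u + 3)*(u - 5)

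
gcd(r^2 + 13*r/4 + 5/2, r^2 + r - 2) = r + 2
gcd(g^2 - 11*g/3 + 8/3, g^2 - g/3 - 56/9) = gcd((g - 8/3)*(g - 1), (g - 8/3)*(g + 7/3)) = g - 8/3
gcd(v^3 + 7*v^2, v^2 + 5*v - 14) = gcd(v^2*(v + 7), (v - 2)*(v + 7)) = v + 7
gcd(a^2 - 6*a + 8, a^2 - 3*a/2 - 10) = a - 4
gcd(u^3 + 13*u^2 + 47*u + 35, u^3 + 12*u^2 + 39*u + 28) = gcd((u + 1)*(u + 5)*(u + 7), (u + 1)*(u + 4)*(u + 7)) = u^2 + 8*u + 7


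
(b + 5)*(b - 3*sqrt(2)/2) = b^2 - 3*sqrt(2)*b/2 + 5*b - 15*sqrt(2)/2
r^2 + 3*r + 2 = (r + 1)*(r + 2)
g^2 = g^2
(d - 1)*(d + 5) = d^2 + 4*d - 5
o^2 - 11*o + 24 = (o - 8)*(o - 3)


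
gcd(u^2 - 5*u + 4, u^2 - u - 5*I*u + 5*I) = u - 1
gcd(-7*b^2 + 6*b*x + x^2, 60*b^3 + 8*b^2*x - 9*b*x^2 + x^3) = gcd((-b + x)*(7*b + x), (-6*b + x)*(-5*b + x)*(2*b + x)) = 1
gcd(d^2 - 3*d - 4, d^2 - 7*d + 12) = d - 4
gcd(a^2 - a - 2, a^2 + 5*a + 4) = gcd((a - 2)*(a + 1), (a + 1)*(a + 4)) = a + 1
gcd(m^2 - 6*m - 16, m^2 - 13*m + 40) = m - 8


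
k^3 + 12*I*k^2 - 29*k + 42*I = (k - I)*(k + 6*I)*(k + 7*I)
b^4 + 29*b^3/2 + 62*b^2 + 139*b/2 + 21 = (b + 1/2)*(b + 1)*(b + 6)*(b + 7)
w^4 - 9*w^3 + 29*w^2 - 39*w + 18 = (w - 3)^2*(w - 2)*(w - 1)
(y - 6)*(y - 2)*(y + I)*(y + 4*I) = y^4 - 8*y^3 + 5*I*y^3 + 8*y^2 - 40*I*y^2 + 32*y + 60*I*y - 48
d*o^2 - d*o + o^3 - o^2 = o*(d + o)*(o - 1)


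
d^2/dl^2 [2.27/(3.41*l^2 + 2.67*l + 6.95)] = (-52.791574*l^2 - 41.335338*l + 2.27*(6.82*l + 2.67)*(13.64*l + 5.34) - 107.59573)/(3.41*l^2 + 2.67*l + 6.95)^3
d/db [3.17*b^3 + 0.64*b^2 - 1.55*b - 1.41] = 9.51*b^2 + 1.28*b - 1.55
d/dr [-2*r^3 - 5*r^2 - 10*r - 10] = -6*r^2 - 10*r - 10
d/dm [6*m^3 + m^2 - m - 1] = 18*m^2 + 2*m - 1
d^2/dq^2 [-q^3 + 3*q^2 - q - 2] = 6 - 6*q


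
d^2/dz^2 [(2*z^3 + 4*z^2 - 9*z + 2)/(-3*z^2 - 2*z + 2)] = 34*z*(5*z^2 - 6*z + 6)/(27*z^6 + 54*z^5 - 18*z^4 - 64*z^3 + 12*z^2 + 24*z - 8)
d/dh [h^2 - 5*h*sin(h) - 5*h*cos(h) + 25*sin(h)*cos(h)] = -5*sqrt(2)*h*cos(h + pi/4) + 2*h - 5*sqrt(2)*sin(h + pi/4) + 25*cos(2*h)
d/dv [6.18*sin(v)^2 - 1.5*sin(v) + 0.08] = (12.36*sin(v) - 1.5)*cos(v)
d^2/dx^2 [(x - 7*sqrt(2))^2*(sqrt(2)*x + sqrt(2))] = 6*sqrt(2)*x - 56 + 2*sqrt(2)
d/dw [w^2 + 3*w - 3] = 2*w + 3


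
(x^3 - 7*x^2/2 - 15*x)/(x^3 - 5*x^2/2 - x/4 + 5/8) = 4*x*(2*x^2 - 7*x - 30)/(8*x^3 - 20*x^2 - 2*x + 5)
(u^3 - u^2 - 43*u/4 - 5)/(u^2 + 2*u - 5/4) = (2*u^2 - 7*u - 4)/(2*u - 1)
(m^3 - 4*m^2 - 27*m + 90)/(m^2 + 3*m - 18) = (m^2 - m - 30)/(m + 6)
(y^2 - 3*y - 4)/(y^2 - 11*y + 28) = (y + 1)/(y - 7)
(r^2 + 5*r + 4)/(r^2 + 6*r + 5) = (r + 4)/(r + 5)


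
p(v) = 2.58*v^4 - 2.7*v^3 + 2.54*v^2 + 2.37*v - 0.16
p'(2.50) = 125.70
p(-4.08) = 930.75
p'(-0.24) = 0.54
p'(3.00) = 223.35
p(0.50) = 1.48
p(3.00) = 165.89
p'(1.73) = 40.35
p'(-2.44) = -208.17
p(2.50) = 80.23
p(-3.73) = 665.86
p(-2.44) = 139.85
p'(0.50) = 4.18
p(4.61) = 965.48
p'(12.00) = 16729.89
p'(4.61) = 864.72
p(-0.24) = -0.54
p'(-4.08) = -854.10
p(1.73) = 20.67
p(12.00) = 49227.32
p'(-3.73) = -664.83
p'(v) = 10.32*v^3 - 8.1*v^2 + 5.08*v + 2.37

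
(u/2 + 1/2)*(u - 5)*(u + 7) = u^3/2 + 3*u^2/2 - 33*u/2 - 35/2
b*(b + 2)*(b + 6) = b^3 + 8*b^2 + 12*b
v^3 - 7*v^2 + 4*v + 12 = (v - 6)*(v - 2)*(v + 1)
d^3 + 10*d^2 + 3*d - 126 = (d - 3)*(d + 6)*(d + 7)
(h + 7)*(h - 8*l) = h^2 - 8*h*l + 7*h - 56*l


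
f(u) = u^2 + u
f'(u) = 2*u + 1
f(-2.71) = 4.63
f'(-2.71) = -4.42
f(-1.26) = 0.33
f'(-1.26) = -1.52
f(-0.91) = -0.08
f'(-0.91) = -0.82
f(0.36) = 0.49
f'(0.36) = 1.72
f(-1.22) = 0.27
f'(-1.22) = -1.44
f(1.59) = 4.12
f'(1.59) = 4.18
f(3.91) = 19.20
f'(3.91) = 8.82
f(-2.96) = 5.80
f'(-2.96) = -4.92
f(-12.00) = 132.00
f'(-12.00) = -23.00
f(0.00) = 0.00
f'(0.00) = 1.00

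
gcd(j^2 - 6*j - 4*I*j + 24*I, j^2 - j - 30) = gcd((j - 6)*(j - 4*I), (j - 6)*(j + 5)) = j - 6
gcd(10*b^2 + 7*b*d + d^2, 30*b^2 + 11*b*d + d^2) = 5*b + d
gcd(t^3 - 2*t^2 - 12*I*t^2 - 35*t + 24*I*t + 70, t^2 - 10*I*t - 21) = t - 7*I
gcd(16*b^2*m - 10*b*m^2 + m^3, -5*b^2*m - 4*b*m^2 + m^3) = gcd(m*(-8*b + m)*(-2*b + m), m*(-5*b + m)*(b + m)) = m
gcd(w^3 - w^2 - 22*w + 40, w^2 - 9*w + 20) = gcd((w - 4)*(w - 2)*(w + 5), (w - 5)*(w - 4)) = w - 4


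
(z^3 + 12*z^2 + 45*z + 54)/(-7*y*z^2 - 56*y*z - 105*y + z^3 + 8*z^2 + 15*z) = (-z^2 - 9*z - 18)/(7*y*z + 35*y - z^2 - 5*z)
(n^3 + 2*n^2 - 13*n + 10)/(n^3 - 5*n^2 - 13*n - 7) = (-n^3 - 2*n^2 + 13*n - 10)/(-n^3 + 5*n^2 + 13*n + 7)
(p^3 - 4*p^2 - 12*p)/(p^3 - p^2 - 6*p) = (p - 6)/(p - 3)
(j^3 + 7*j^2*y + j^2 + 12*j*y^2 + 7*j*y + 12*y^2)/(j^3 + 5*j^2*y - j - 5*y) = (j^2 + 7*j*y + 12*y^2)/(j^2 + 5*j*y - j - 5*y)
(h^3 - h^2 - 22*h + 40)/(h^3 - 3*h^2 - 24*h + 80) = (h - 2)/(h - 4)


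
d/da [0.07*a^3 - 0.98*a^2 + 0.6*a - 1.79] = 0.21*a^2 - 1.96*a + 0.6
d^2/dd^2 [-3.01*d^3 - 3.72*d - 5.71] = -18.06*d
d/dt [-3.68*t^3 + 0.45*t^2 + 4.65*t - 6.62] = -11.04*t^2 + 0.9*t + 4.65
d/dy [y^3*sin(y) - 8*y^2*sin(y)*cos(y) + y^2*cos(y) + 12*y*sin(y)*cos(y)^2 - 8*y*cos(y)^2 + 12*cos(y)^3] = y^3*cos(y) + 2*y^2*sin(y) - 16*y^2*cos(y)^2 + 8*y^2 + 36*y*cos(y)^3 - 22*y*cos(y) - 24*sin(y)*cos(y)^2 - 8*cos(y)^2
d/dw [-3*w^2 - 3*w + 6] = -6*w - 3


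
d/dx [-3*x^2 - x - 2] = -6*x - 1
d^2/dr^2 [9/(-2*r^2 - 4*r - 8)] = 9*(r^2 + 2*r - 4*(r + 1)^2 + 4)/(r^2 + 2*r + 4)^3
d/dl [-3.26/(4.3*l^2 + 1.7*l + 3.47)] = (28.036*l + 5.542)/(4.3*l^2 + 1.7*l + 3.47)^2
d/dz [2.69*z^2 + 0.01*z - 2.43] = 5.38*z + 0.01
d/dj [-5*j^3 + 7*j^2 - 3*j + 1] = -15*j^2 + 14*j - 3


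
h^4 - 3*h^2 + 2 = (h - 1)*(h + 1)*(h - sqrt(2))*(h + sqrt(2))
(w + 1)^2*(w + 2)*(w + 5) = w^4 + 9*w^3 + 25*w^2 + 27*w + 10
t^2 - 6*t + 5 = (t - 5)*(t - 1)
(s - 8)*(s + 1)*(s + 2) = s^3 - 5*s^2 - 22*s - 16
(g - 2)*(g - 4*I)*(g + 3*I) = g^3 - 2*g^2 - I*g^2 + 12*g + 2*I*g - 24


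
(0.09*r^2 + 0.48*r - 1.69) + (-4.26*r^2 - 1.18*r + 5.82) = -4.17*r^2 - 0.7*r + 4.13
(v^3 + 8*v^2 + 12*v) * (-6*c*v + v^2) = -6*c*v^4 - 48*c*v^3 - 72*c*v^2 + v^5 + 8*v^4 + 12*v^3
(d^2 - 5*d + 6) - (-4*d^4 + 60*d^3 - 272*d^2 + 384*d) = 4*d^4 - 60*d^3 + 273*d^2 - 389*d + 6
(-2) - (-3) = 1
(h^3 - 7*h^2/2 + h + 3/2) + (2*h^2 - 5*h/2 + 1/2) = h^3 - 3*h^2/2 - 3*h/2 + 2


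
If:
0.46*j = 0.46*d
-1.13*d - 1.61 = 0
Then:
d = -1.42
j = -1.42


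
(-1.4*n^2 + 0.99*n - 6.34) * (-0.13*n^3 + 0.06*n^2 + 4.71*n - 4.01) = 0.182*n^5 - 0.2127*n^4 - 5.7104*n^3 + 9.8965*n^2 - 33.8313*n + 25.4234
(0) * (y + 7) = 0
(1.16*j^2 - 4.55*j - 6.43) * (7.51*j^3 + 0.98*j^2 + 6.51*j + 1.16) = 8.7116*j^5 - 33.0337*j^4 - 45.1967*j^3 - 34.5763*j^2 - 47.1373*j - 7.4588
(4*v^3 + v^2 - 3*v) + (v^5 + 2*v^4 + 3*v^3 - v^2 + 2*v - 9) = v^5 + 2*v^4 + 7*v^3 - v - 9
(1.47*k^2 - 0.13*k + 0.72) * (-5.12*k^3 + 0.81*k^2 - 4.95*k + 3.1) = -7.5264*k^5 + 1.8563*k^4 - 11.0682*k^3 + 5.7837*k^2 - 3.967*k + 2.232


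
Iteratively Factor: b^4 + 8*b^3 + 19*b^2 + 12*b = (b + 3)*(b^3 + 5*b^2 + 4*b) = b*(b + 3)*(b^2 + 5*b + 4) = b*(b + 3)*(b + 4)*(b + 1)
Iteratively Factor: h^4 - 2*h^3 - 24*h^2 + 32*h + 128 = (h + 4)*(h^3 - 6*h^2 + 32) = (h + 2)*(h + 4)*(h^2 - 8*h + 16) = (h - 4)*(h + 2)*(h + 4)*(h - 4)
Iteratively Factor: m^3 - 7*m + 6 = (m + 3)*(m^2 - 3*m + 2) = (m - 1)*(m + 3)*(m - 2)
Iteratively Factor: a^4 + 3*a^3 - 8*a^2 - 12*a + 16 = (a + 4)*(a^3 - a^2 - 4*a + 4) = (a - 1)*(a + 4)*(a^2 - 4) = (a - 1)*(a + 2)*(a + 4)*(a - 2)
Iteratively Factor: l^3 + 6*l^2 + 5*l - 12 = (l + 4)*(l^2 + 2*l - 3) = (l + 3)*(l + 4)*(l - 1)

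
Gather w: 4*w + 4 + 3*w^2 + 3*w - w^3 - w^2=-w^3 + 2*w^2 + 7*w + 4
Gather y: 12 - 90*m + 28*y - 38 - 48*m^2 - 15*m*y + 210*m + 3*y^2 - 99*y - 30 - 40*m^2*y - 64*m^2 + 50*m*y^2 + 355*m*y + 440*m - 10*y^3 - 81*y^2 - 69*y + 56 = -112*m^2 + 560*m - 10*y^3 + y^2*(50*m - 78) + y*(-40*m^2 + 340*m - 140)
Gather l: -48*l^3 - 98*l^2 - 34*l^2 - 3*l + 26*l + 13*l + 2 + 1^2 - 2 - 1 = -48*l^3 - 132*l^2 + 36*l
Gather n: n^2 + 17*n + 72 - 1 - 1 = n^2 + 17*n + 70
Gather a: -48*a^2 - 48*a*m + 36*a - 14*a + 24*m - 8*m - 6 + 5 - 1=-48*a^2 + a*(22 - 48*m) + 16*m - 2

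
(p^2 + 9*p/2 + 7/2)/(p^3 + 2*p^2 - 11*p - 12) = (p + 7/2)/(p^2 + p - 12)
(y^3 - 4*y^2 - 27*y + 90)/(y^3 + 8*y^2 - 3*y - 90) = (y - 6)/(y + 6)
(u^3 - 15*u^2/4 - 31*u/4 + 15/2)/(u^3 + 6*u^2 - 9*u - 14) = (4*u^3 - 15*u^2 - 31*u + 30)/(4*(u^3 + 6*u^2 - 9*u - 14))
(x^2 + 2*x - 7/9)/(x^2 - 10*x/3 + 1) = (x + 7/3)/(x - 3)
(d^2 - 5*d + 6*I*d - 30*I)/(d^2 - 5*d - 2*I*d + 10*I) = (d + 6*I)/(d - 2*I)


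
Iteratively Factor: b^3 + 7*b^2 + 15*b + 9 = (b + 3)*(b^2 + 4*b + 3) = (b + 1)*(b + 3)*(b + 3)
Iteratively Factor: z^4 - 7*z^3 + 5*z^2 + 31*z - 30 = (z - 1)*(z^3 - 6*z^2 - z + 30) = (z - 5)*(z - 1)*(z^2 - z - 6) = (z - 5)*(z - 1)*(z + 2)*(z - 3)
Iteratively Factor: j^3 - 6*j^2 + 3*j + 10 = (j + 1)*(j^2 - 7*j + 10) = (j - 5)*(j + 1)*(j - 2)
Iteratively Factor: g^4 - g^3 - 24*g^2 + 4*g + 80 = (g - 5)*(g^3 + 4*g^2 - 4*g - 16) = (g - 5)*(g - 2)*(g^2 + 6*g + 8) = (g - 5)*(g - 2)*(g + 4)*(g + 2)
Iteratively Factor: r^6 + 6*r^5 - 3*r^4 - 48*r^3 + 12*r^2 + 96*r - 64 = (r + 4)*(r^5 + 2*r^4 - 11*r^3 - 4*r^2 + 28*r - 16) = (r - 1)*(r + 4)*(r^4 + 3*r^3 - 8*r^2 - 12*r + 16) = (r - 1)^2*(r + 4)*(r^3 + 4*r^2 - 4*r - 16) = (r - 1)^2*(r + 2)*(r + 4)*(r^2 + 2*r - 8) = (r - 1)^2*(r + 2)*(r + 4)^2*(r - 2)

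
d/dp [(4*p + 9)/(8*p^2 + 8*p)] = (-4*p^2 - 18*p - 9)/(8*p^2*(p^2 + 2*p + 1))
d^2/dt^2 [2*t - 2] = 0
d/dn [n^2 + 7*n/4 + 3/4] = 2*n + 7/4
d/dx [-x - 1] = -1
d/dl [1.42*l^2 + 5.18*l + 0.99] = 2.84*l + 5.18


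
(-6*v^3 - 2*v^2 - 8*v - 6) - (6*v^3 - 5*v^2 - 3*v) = -12*v^3 + 3*v^2 - 5*v - 6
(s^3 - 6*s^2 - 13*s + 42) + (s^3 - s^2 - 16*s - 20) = 2*s^3 - 7*s^2 - 29*s + 22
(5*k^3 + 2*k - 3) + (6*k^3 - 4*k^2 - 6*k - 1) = 11*k^3 - 4*k^2 - 4*k - 4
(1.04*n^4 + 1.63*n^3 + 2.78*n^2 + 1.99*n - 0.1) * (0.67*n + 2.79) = 0.6968*n^5 + 3.9937*n^4 + 6.4103*n^3 + 9.0895*n^2 + 5.4851*n - 0.279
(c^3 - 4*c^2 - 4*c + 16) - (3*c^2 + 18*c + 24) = c^3 - 7*c^2 - 22*c - 8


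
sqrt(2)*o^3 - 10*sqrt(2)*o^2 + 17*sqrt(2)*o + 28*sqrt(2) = (o - 7)*(o - 4)*(sqrt(2)*o + sqrt(2))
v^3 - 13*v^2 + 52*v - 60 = (v - 6)*(v - 5)*(v - 2)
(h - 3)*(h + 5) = h^2 + 2*h - 15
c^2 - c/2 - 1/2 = (c - 1)*(c + 1/2)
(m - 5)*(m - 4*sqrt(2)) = m^2 - 4*sqrt(2)*m - 5*m + 20*sqrt(2)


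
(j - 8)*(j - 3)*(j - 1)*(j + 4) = j^4 - 8*j^3 - 13*j^2 + 116*j - 96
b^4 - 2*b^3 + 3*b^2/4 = b^2*(b - 3/2)*(b - 1/2)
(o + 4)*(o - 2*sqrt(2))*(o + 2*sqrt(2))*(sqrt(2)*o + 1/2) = sqrt(2)*o^4 + o^3/2 + 4*sqrt(2)*o^3 - 8*sqrt(2)*o^2 + 2*o^2 - 32*sqrt(2)*o - 4*o - 16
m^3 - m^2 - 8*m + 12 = (m - 2)^2*(m + 3)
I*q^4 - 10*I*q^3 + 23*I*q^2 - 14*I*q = q*(q - 7)*(q - 2)*(I*q - I)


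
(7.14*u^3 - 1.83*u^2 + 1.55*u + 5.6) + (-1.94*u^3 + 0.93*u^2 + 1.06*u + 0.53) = 5.2*u^3 - 0.9*u^2 + 2.61*u + 6.13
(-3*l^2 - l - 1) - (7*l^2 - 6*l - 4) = -10*l^2 + 5*l + 3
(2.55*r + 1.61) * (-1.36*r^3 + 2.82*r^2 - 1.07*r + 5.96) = -3.468*r^4 + 5.0014*r^3 + 1.8117*r^2 + 13.4753*r + 9.5956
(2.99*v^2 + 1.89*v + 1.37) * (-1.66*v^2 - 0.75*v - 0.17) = -4.9634*v^4 - 5.3799*v^3 - 4.2*v^2 - 1.3488*v - 0.2329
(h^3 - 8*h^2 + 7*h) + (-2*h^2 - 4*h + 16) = h^3 - 10*h^2 + 3*h + 16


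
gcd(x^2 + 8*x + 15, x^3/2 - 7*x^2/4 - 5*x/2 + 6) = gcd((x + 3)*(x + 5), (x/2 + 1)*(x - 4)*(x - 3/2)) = 1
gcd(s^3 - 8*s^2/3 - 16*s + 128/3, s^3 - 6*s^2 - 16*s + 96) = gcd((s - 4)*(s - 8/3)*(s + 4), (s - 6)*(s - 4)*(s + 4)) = s^2 - 16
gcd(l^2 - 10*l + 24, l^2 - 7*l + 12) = l - 4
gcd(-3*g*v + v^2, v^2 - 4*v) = v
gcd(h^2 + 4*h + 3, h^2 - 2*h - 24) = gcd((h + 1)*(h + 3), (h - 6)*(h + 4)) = 1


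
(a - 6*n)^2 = a^2 - 12*a*n + 36*n^2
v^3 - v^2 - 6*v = v*(v - 3)*(v + 2)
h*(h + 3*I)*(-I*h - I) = -I*h^3 + 3*h^2 - I*h^2 + 3*h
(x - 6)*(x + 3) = x^2 - 3*x - 18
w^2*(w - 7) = w^3 - 7*w^2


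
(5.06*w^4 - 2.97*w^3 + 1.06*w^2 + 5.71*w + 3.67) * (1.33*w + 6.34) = 6.7298*w^5 + 28.1303*w^4 - 17.42*w^3 + 14.3147*w^2 + 41.0825*w + 23.2678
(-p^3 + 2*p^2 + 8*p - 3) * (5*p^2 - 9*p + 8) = -5*p^5 + 19*p^4 + 14*p^3 - 71*p^2 + 91*p - 24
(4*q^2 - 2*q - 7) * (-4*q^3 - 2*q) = -16*q^5 + 8*q^4 + 20*q^3 + 4*q^2 + 14*q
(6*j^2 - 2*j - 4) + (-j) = 6*j^2 - 3*j - 4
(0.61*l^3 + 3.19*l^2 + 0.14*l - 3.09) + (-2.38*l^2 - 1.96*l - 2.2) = 0.61*l^3 + 0.81*l^2 - 1.82*l - 5.29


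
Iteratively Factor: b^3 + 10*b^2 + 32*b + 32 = (b + 2)*(b^2 + 8*b + 16) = (b + 2)*(b + 4)*(b + 4)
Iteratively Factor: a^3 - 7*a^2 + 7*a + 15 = (a - 3)*(a^2 - 4*a - 5) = (a - 5)*(a - 3)*(a + 1)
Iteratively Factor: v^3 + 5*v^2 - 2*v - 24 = (v + 4)*(v^2 + v - 6) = (v - 2)*(v + 4)*(v + 3)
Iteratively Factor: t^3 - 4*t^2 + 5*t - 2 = (t - 1)*(t^2 - 3*t + 2) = (t - 1)^2*(t - 2)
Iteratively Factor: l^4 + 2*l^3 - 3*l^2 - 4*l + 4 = (l + 2)*(l^3 - 3*l + 2) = (l - 1)*(l + 2)*(l^2 + l - 2) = (l - 1)^2*(l + 2)*(l + 2)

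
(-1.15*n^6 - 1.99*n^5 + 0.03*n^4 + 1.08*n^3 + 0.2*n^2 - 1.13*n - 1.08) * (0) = 0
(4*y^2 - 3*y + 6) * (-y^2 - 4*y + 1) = -4*y^4 - 13*y^3 + 10*y^2 - 27*y + 6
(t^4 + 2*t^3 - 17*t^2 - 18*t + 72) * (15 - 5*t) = -5*t^5 + 5*t^4 + 115*t^3 - 165*t^2 - 630*t + 1080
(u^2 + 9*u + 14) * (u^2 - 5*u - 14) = u^4 + 4*u^3 - 45*u^2 - 196*u - 196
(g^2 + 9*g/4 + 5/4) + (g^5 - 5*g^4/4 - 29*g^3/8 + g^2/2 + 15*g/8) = g^5 - 5*g^4/4 - 29*g^3/8 + 3*g^2/2 + 33*g/8 + 5/4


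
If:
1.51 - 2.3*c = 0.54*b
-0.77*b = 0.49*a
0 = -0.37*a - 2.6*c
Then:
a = -2.25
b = 1.43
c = 0.32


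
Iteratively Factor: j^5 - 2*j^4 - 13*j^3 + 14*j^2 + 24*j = (j - 2)*(j^4 - 13*j^2 - 12*j) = (j - 2)*(j + 1)*(j^3 - j^2 - 12*j) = (j - 4)*(j - 2)*(j + 1)*(j^2 + 3*j) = (j - 4)*(j - 2)*(j + 1)*(j + 3)*(j)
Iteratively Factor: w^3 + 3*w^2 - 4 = (w + 2)*(w^2 + w - 2) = (w + 2)^2*(w - 1)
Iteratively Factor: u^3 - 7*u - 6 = (u - 3)*(u^2 + 3*u + 2) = (u - 3)*(u + 1)*(u + 2)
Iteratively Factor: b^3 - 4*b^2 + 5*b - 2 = (b - 2)*(b^2 - 2*b + 1) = (b - 2)*(b - 1)*(b - 1)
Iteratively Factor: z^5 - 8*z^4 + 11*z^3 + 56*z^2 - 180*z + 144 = (z - 2)*(z^4 - 6*z^3 - z^2 + 54*z - 72) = (z - 2)^2*(z^3 - 4*z^2 - 9*z + 36) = (z - 2)^2*(z + 3)*(z^2 - 7*z + 12) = (z - 4)*(z - 2)^2*(z + 3)*(z - 3)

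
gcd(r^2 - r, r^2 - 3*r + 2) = r - 1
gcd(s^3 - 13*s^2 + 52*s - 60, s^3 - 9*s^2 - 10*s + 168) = s - 6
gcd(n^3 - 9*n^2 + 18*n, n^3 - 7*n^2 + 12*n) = n^2 - 3*n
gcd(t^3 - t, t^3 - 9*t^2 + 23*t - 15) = t - 1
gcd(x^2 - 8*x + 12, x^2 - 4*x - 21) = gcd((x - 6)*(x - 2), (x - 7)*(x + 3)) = 1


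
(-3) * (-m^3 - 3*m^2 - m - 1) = 3*m^3 + 9*m^2 + 3*m + 3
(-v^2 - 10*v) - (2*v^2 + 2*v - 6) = -3*v^2 - 12*v + 6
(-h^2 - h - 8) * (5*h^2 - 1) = -5*h^4 - 5*h^3 - 39*h^2 + h + 8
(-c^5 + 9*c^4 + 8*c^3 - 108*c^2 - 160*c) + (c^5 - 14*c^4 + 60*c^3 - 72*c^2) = -5*c^4 + 68*c^3 - 180*c^2 - 160*c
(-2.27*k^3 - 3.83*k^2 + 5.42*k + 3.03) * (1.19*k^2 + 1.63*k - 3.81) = -2.7013*k^5 - 8.2578*k^4 + 8.8556*k^3 + 27.0326*k^2 - 15.7113*k - 11.5443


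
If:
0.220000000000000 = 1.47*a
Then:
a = 0.15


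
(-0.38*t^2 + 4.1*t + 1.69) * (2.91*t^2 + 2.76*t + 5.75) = -1.1058*t^4 + 10.8822*t^3 + 14.0489*t^2 + 28.2394*t + 9.7175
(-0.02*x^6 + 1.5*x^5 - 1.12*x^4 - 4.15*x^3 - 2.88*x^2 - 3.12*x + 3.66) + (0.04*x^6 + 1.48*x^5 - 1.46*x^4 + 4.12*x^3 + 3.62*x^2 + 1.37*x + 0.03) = 0.02*x^6 + 2.98*x^5 - 2.58*x^4 - 0.0300000000000002*x^3 + 0.74*x^2 - 1.75*x + 3.69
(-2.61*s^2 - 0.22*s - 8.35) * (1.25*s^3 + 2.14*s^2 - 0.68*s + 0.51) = -3.2625*s^5 - 5.8604*s^4 - 9.1335*s^3 - 19.0505*s^2 + 5.5658*s - 4.2585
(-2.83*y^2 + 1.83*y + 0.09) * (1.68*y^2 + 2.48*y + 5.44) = -4.7544*y^4 - 3.944*y^3 - 10.7056*y^2 + 10.1784*y + 0.4896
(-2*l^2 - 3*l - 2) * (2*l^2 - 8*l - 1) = -4*l^4 + 10*l^3 + 22*l^2 + 19*l + 2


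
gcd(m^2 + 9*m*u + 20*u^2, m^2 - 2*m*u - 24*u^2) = m + 4*u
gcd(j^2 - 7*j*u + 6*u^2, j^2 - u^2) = -j + u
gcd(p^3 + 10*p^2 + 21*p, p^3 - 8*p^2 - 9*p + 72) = p + 3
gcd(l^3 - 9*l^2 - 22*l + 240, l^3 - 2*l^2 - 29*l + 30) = l^2 - l - 30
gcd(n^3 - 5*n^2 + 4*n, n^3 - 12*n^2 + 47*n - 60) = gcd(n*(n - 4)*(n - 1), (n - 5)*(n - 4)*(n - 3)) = n - 4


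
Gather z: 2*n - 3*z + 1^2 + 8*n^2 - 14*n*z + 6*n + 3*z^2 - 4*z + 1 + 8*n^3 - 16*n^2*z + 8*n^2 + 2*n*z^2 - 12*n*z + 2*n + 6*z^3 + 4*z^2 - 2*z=8*n^3 + 16*n^2 + 10*n + 6*z^3 + z^2*(2*n + 7) + z*(-16*n^2 - 26*n - 9) + 2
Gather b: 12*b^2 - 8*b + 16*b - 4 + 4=12*b^2 + 8*b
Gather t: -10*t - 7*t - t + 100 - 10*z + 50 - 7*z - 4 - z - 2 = -18*t - 18*z + 144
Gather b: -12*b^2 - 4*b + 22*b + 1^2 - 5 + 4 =-12*b^2 + 18*b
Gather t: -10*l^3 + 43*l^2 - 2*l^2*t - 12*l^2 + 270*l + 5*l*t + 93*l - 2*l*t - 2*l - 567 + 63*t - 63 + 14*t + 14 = -10*l^3 + 31*l^2 + 361*l + t*(-2*l^2 + 3*l + 77) - 616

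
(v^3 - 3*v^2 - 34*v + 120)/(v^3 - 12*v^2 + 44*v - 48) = (v^2 + v - 30)/(v^2 - 8*v + 12)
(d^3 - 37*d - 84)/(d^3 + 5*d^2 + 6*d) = (d^2 - 3*d - 28)/(d*(d + 2))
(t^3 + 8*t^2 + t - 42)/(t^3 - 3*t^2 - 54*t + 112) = (t + 3)/(t - 8)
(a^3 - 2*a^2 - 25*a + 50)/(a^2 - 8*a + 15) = (a^2 + 3*a - 10)/(a - 3)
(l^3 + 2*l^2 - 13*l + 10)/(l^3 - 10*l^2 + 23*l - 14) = (l + 5)/(l - 7)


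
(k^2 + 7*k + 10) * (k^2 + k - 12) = k^4 + 8*k^3 + 5*k^2 - 74*k - 120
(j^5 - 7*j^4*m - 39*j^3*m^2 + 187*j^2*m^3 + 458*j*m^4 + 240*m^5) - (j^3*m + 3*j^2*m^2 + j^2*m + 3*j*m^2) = j^5 - 7*j^4*m - 39*j^3*m^2 - j^3*m + 187*j^2*m^3 - 3*j^2*m^2 - j^2*m + 458*j*m^4 - 3*j*m^2 + 240*m^5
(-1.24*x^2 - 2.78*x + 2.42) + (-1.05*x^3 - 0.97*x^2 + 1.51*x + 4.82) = -1.05*x^3 - 2.21*x^2 - 1.27*x + 7.24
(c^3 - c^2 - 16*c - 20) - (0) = c^3 - c^2 - 16*c - 20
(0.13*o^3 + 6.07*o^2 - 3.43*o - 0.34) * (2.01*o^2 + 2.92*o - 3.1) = 0.2613*o^5 + 12.5803*o^4 + 10.4271*o^3 - 29.516*o^2 + 9.6402*o + 1.054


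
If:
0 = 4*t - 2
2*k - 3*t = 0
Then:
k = 3/4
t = 1/2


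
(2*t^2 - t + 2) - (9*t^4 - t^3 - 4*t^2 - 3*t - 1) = -9*t^4 + t^3 + 6*t^2 + 2*t + 3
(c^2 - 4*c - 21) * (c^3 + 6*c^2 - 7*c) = c^5 + 2*c^4 - 52*c^3 - 98*c^2 + 147*c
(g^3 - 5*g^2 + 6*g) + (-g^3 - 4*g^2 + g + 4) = -9*g^2 + 7*g + 4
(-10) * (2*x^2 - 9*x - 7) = -20*x^2 + 90*x + 70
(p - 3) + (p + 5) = 2*p + 2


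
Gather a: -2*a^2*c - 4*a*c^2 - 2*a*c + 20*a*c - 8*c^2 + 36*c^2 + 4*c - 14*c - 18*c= -2*a^2*c + a*(-4*c^2 + 18*c) + 28*c^2 - 28*c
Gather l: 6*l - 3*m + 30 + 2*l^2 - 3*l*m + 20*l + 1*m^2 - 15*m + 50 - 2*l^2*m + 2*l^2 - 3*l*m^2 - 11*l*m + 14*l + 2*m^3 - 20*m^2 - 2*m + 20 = l^2*(4 - 2*m) + l*(-3*m^2 - 14*m + 40) + 2*m^3 - 19*m^2 - 20*m + 100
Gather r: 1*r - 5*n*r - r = -5*n*r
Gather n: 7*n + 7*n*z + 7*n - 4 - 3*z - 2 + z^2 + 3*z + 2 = n*(7*z + 14) + z^2 - 4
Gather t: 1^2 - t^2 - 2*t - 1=-t^2 - 2*t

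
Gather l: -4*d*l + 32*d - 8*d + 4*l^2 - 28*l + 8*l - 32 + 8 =24*d + 4*l^2 + l*(-4*d - 20) - 24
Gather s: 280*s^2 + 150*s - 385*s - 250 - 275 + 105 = 280*s^2 - 235*s - 420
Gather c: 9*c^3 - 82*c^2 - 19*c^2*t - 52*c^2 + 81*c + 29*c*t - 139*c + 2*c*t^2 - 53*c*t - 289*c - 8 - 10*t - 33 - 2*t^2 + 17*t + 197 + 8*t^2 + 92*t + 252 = 9*c^3 + c^2*(-19*t - 134) + c*(2*t^2 - 24*t - 347) + 6*t^2 + 99*t + 408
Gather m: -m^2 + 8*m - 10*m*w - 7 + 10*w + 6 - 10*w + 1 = -m^2 + m*(8 - 10*w)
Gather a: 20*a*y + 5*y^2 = 20*a*y + 5*y^2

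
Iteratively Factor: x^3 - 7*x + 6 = (x - 2)*(x^2 + 2*x - 3) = (x - 2)*(x + 3)*(x - 1)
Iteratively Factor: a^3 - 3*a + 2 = (a + 2)*(a^2 - 2*a + 1) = (a - 1)*(a + 2)*(a - 1)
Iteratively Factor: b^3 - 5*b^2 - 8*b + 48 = (b - 4)*(b^2 - b - 12) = (b - 4)^2*(b + 3)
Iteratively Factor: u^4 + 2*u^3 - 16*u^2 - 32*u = (u + 4)*(u^3 - 2*u^2 - 8*u) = u*(u + 4)*(u^2 - 2*u - 8) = u*(u - 4)*(u + 4)*(u + 2)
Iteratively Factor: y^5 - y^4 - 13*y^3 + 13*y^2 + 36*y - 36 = (y + 2)*(y^4 - 3*y^3 - 7*y^2 + 27*y - 18) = (y + 2)*(y + 3)*(y^3 - 6*y^2 + 11*y - 6) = (y - 2)*(y + 2)*(y + 3)*(y^2 - 4*y + 3) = (y - 3)*(y - 2)*(y + 2)*(y + 3)*(y - 1)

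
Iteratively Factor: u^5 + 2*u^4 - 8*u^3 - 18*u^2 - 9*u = (u - 3)*(u^4 + 5*u^3 + 7*u^2 + 3*u) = (u - 3)*(u + 3)*(u^3 + 2*u^2 + u) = (u - 3)*(u + 1)*(u + 3)*(u^2 + u) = u*(u - 3)*(u + 1)*(u + 3)*(u + 1)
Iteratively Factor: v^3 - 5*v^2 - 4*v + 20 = (v - 5)*(v^2 - 4) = (v - 5)*(v - 2)*(v + 2)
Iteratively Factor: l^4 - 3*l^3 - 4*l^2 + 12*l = (l - 3)*(l^3 - 4*l) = (l - 3)*(l + 2)*(l^2 - 2*l) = (l - 3)*(l - 2)*(l + 2)*(l)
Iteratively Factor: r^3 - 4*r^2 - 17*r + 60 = (r - 3)*(r^2 - r - 20) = (r - 3)*(r + 4)*(r - 5)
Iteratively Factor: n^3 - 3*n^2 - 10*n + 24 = (n - 4)*(n^2 + n - 6) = (n - 4)*(n - 2)*(n + 3)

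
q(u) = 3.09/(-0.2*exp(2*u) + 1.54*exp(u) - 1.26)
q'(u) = 3.09*(0.4*exp(2*u) - 1.54*exp(u))/(-0.2*exp(2*u) + 1.54*exp(u) - 1.26)^2 = (1.236*exp(u) - 4.7586)*exp(u)/(0.2*exp(2*u) - 1.54*exp(u) + 1.26)^2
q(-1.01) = -4.26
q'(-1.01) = -2.98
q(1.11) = 1.97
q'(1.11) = -1.24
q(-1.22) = -3.76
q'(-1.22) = -1.92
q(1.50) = 1.90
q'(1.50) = 1.33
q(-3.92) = -2.51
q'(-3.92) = -0.06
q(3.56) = -0.02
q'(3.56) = 0.04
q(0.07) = 19.12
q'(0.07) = -140.98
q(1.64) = 2.27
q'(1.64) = 4.47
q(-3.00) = -2.61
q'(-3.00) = -0.17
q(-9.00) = -2.45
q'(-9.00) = 0.00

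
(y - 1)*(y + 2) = y^2 + y - 2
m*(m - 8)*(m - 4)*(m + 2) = m^4 - 10*m^3 + 8*m^2 + 64*m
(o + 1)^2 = o^2 + 2*o + 1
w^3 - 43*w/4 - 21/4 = (w - 7/2)*(w + 1/2)*(w + 3)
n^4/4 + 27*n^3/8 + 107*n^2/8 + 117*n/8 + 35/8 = (n/4 + 1/4)*(n + 1/2)*(n + 5)*(n + 7)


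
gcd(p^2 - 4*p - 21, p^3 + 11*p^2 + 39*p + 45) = p + 3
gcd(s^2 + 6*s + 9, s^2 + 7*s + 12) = s + 3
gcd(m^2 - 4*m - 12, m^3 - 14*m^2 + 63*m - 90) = m - 6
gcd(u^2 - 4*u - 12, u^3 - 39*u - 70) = u + 2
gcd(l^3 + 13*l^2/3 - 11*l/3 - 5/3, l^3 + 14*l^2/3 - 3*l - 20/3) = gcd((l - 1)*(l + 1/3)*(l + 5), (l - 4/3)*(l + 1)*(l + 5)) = l + 5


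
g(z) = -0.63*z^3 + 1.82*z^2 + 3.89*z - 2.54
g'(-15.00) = -475.96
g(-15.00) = 2474.86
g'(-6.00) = -85.99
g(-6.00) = 175.72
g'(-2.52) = -17.29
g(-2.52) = 9.30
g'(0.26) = 4.71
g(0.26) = -1.42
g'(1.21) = 5.53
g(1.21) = 3.72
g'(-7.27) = -122.46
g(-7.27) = 307.44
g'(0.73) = 5.54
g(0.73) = 1.02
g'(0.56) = 5.34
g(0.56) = 0.10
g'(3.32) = -4.86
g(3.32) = 7.38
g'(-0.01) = 3.85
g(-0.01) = -2.58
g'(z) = -1.89*z^2 + 3.64*z + 3.89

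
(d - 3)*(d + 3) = d^2 - 9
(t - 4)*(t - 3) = t^2 - 7*t + 12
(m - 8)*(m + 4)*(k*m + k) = k*m^3 - 3*k*m^2 - 36*k*m - 32*k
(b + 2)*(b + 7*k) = b^2 + 7*b*k + 2*b + 14*k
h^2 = h^2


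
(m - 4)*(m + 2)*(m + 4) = m^3 + 2*m^2 - 16*m - 32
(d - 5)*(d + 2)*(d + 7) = d^3 + 4*d^2 - 31*d - 70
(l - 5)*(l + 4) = l^2 - l - 20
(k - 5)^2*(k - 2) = k^3 - 12*k^2 + 45*k - 50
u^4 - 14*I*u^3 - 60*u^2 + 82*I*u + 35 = (u - 7*I)*(u - 5*I)*(u - I)^2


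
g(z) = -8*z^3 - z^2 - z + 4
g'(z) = -24*z^2 - 2*z - 1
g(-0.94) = 10.70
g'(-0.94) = -20.33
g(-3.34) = 294.26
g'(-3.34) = -262.05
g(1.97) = -63.01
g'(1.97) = -98.08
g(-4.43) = 684.31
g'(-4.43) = -463.14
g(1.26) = -14.85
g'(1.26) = -41.62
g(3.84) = -467.57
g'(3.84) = -362.57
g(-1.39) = 24.94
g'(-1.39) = -44.59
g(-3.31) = 286.47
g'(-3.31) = -257.33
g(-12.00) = 13696.00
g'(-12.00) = -3433.00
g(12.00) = -13976.00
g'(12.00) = -3481.00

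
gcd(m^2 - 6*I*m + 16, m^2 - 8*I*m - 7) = 1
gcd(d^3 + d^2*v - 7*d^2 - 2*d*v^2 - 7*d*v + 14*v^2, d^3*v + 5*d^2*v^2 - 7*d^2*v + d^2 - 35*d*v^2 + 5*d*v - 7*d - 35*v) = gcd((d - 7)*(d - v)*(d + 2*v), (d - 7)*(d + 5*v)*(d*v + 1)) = d - 7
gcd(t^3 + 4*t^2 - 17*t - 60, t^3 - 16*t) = t - 4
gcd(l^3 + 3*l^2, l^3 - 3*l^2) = l^2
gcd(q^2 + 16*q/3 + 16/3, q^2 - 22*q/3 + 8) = 1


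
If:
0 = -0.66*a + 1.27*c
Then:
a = 1.92424242424242*c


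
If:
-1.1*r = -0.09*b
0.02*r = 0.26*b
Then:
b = 0.00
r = 0.00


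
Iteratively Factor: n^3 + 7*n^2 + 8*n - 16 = (n - 1)*(n^2 + 8*n + 16) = (n - 1)*(n + 4)*(n + 4)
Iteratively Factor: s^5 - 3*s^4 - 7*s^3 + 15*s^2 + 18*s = (s - 3)*(s^4 - 7*s^2 - 6*s) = (s - 3)*(s + 2)*(s^3 - 2*s^2 - 3*s) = s*(s - 3)*(s + 2)*(s^2 - 2*s - 3) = s*(s - 3)^2*(s + 2)*(s + 1)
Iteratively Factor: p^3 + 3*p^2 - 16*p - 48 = (p - 4)*(p^2 + 7*p + 12) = (p - 4)*(p + 4)*(p + 3)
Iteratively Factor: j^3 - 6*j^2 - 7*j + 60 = (j + 3)*(j^2 - 9*j + 20) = (j - 5)*(j + 3)*(j - 4)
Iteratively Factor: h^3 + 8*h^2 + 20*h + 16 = (h + 4)*(h^2 + 4*h + 4) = (h + 2)*(h + 4)*(h + 2)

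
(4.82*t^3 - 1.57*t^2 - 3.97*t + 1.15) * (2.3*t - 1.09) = 11.086*t^4 - 8.8648*t^3 - 7.4197*t^2 + 6.9723*t - 1.2535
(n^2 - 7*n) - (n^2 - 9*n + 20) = 2*n - 20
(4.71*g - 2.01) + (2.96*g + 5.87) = 7.67*g + 3.86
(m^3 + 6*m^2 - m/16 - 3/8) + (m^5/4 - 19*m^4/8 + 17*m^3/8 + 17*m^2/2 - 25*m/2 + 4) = m^5/4 - 19*m^4/8 + 25*m^3/8 + 29*m^2/2 - 201*m/16 + 29/8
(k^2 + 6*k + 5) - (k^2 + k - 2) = 5*k + 7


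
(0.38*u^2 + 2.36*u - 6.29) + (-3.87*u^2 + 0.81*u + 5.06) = -3.49*u^2 + 3.17*u - 1.23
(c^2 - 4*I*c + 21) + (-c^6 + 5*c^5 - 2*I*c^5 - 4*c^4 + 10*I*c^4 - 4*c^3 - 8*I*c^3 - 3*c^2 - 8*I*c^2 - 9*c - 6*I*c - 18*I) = -c^6 + 5*c^5 - 2*I*c^5 - 4*c^4 + 10*I*c^4 - 4*c^3 - 8*I*c^3 - 2*c^2 - 8*I*c^2 - 9*c - 10*I*c + 21 - 18*I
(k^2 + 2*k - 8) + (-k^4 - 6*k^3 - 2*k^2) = -k^4 - 6*k^3 - k^2 + 2*k - 8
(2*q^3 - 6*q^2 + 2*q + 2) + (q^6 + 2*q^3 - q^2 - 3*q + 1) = q^6 + 4*q^3 - 7*q^2 - q + 3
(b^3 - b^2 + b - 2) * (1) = b^3 - b^2 + b - 2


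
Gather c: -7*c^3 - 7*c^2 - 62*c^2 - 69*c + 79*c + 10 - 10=-7*c^3 - 69*c^2 + 10*c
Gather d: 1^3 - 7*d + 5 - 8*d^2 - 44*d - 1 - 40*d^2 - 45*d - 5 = -48*d^2 - 96*d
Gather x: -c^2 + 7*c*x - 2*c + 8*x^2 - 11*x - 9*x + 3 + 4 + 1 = -c^2 - 2*c + 8*x^2 + x*(7*c - 20) + 8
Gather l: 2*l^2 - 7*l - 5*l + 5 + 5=2*l^2 - 12*l + 10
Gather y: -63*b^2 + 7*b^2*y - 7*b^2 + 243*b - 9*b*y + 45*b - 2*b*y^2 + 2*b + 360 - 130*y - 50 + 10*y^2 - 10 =-70*b^2 + 290*b + y^2*(10 - 2*b) + y*(7*b^2 - 9*b - 130) + 300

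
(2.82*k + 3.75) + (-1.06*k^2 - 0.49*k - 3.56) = -1.06*k^2 + 2.33*k + 0.19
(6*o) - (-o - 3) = 7*o + 3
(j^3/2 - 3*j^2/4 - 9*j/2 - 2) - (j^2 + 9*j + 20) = j^3/2 - 7*j^2/4 - 27*j/2 - 22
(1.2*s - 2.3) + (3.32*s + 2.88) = 4.52*s + 0.58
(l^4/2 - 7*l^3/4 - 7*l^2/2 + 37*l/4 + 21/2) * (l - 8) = l^5/2 - 23*l^4/4 + 21*l^3/2 + 149*l^2/4 - 127*l/2 - 84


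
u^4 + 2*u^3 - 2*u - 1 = (u - 1)*(u + 1)^3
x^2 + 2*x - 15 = (x - 3)*(x + 5)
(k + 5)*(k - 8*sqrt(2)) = k^2 - 8*sqrt(2)*k + 5*k - 40*sqrt(2)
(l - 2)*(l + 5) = l^2 + 3*l - 10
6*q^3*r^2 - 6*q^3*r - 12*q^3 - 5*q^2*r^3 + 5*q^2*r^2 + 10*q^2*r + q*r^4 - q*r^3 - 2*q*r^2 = (-3*q + r)*(-2*q + r)*(r - 2)*(q*r + q)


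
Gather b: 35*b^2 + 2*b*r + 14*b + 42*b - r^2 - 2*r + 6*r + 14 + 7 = 35*b^2 + b*(2*r + 56) - r^2 + 4*r + 21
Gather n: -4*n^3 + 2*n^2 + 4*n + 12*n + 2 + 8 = -4*n^3 + 2*n^2 + 16*n + 10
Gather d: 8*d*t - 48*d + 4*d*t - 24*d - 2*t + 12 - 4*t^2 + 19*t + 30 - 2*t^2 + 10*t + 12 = d*(12*t - 72) - 6*t^2 + 27*t + 54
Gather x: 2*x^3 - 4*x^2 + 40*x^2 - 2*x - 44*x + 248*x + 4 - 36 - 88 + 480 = 2*x^3 + 36*x^2 + 202*x + 360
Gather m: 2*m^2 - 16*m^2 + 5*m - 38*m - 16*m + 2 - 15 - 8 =-14*m^2 - 49*m - 21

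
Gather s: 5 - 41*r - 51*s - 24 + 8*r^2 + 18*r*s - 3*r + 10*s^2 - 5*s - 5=8*r^2 - 44*r + 10*s^2 + s*(18*r - 56) - 24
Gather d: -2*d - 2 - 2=-2*d - 4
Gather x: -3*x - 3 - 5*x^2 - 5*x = -5*x^2 - 8*x - 3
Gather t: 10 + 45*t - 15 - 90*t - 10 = -45*t - 15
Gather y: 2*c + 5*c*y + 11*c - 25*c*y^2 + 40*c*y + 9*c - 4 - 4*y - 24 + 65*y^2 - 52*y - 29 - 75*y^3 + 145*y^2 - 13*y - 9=22*c - 75*y^3 + y^2*(210 - 25*c) + y*(45*c - 69) - 66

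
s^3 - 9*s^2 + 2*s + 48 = (s - 8)*(s - 3)*(s + 2)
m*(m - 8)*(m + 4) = m^3 - 4*m^2 - 32*m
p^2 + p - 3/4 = (p - 1/2)*(p + 3/2)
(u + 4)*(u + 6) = u^2 + 10*u + 24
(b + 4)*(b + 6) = b^2 + 10*b + 24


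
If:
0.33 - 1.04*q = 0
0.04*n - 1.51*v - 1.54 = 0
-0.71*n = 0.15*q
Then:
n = -0.07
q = 0.32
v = -1.02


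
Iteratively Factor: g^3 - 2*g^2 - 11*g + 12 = (g - 1)*(g^2 - g - 12) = (g - 1)*(g + 3)*(g - 4)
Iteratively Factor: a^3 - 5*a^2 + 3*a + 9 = (a - 3)*(a^2 - 2*a - 3) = (a - 3)^2*(a + 1)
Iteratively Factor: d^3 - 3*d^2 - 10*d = (d - 5)*(d^2 + 2*d) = (d - 5)*(d + 2)*(d)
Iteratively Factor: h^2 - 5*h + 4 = (h - 4)*(h - 1)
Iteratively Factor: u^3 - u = (u + 1)*(u^2 - u) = u*(u + 1)*(u - 1)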